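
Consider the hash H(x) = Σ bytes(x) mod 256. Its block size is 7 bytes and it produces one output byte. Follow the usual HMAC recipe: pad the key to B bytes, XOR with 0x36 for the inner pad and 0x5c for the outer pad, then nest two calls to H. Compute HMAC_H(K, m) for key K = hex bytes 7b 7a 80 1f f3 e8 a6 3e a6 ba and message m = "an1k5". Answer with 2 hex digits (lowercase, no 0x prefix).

80

Key hex bytes 7b 7a 80 1f f3 e8 a6 3e a6 ba is 10 bytes > B = 7, so hash it first: H(key) = b3, then zero-pad to 7 bytes: K' = b3 00 00 00 00 00 00.
K' ⊕ ipad = 85 36 36 36 36 36 36.  K' ⊕ opad = ef 5c 5c 5c 5c 5c 5c.
Inner input = (K'⊕ipad) ∥ m = 85 36 36 36 36 36 36 ∥ 61 6e 31 6b 35.
Inner hash: sum = 133+54+54+54+54+54+54+97+110+49+107+53 = 873; mod 256 = 105 → 69.
Outer input = (K'⊕opad) ∥ inner = ef 5c 5c 5c 5c 5c 5c ∥ 69.
Outer hash (tag): sum = 239+92+92+92+92+92+92+105 = 896; mod 256 = 128 → 80.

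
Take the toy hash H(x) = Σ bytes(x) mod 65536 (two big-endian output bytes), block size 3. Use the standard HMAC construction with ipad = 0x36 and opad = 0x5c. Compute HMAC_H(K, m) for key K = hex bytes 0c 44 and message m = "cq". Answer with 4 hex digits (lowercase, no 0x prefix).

017b

Key hex bytes 0c 44 is 2 bytes ≤ B = 3; zero-pad to 3 bytes: K' = 0c 44 00.
K' ⊕ ipad = 3a 72 36.  K' ⊕ opad = 50 18 5c.
Inner input = (K'⊕ipad) ∥ m = 3a 72 36 ∥ 63 71.
Inner hash: sum = 58+114+54+99+113 = 438 → 01 b6.
Outer input = (K'⊕opad) ∥ inner = 50 18 5c ∥ 01 b6.
Outer hash (tag): sum = 80+24+92+1+182 = 379 → 01 7b.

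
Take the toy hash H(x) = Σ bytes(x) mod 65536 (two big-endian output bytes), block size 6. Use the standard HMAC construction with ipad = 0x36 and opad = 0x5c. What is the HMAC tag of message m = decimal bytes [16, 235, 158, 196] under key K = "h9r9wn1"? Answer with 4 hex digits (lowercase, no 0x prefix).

Key "h9r9wn1" = 68 39 72 39 77 6e 31 is 7 bytes > B = 6, so hash it first: H(key) = 02 62, then zero-pad to 6 bytes: K' = 02 62 00 00 00 00.
K' ⊕ ipad = 34 54 36 36 36 36.  K' ⊕ opad = 5e 3e 5c 5c 5c 5c.
Inner input = (K'⊕ipad) ∥ m = 34 54 36 36 36 36 ∥ 10 eb 9e c4.
Inner hash: sum = 52+84+54+54+54+54+16+235+158+196 = 957 → 03 bd.
Outer input = (K'⊕opad) ∥ inner = 5e 3e 5c 5c 5c 5c ∥ 03 bd.
Outer hash (tag): sum = 94+62+92+92+92+92+3+189 = 716 → 02 cc.

02cc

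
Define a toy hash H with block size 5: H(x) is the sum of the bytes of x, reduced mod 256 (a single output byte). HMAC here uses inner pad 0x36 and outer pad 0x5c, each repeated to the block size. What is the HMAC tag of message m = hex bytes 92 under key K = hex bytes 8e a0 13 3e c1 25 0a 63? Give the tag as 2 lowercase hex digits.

4c

Key hex bytes 8e a0 13 3e c1 25 0a 63 is 8 bytes > B = 5, so hash it first: H(key) = d2, then zero-pad to 5 bytes: K' = d2 00 00 00 00.
K' ⊕ ipad = e4 36 36 36 36.  K' ⊕ opad = 8e 5c 5c 5c 5c.
Inner input = (K'⊕ipad) ∥ m = e4 36 36 36 36 ∥ 92.
Inner hash: sum = 228+54+54+54+54+146 = 590; mod 256 = 78 → 4e.
Outer input = (K'⊕opad) ∥ inner = 8e 5c 5c 5c 5c ∥ 4e.
Outer hash (tag): sum = 142+92+92+92+92+78 = 588; mod 256 = 76 → 4c.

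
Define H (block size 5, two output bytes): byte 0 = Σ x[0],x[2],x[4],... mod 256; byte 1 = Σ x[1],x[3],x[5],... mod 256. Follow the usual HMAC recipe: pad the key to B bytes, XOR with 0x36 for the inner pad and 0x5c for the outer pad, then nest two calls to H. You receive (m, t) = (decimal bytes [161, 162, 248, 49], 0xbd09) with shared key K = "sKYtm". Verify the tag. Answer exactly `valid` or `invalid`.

Key "sKYtm" = 73 4b 59 74 6d is exactly B = 5 bytes: K' = 73 4b 59 74 6d.
K' ⊕ ipad = 45 7d 6f 42 5b; K' ⊕ opad = 2f 17 05 28 31.
Inner hash: even-index sum = 482 mod 256 = 226; odd-index sum = 600 mod 256 = 88 → e2 58.
Outer hash (recomputed tag): even-index sum = 189 mod 256 = 189; odd-index sum = 289 mod 256 = 33 → bd 21.
Recomputed tag = bd21; claimed = bd09 → mismatch.

invalid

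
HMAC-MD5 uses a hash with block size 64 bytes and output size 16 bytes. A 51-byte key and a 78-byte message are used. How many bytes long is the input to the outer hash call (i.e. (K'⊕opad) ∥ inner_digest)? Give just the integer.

Key is 51 ≤ 64 bytes, zero-padded: |K'| = 64.
Outer input = (K'⊕opad) ∥ H(inner) → 64 + 16 = 80 bytes.

80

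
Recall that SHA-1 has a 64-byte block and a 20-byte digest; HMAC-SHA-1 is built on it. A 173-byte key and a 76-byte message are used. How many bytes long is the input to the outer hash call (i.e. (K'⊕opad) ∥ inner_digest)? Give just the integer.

84

Key is 173 > 64 bytes, so it is hashed to 20 bytes then zero-padded to 64: |K'| = 64.
Outer input = (K'⊕opad) ∥ H(inner) → 64 + 20 = 84 bytes.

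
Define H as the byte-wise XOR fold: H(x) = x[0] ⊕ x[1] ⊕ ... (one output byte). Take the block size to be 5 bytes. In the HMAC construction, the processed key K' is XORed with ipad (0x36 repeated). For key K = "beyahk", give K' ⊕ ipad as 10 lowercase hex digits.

Key "beyahk" = 62 65 79 61 68 6b is 6 bytes > B = 5, so hash it first: H(key) = 1c, then zero-pad to 5 bytes: K' = 1c 00 00 00 00.
XOR each byte with 0x36: 1c⊕36=2a, 00⊕36=36, 00⊕36=36, 00⊕36=36, 00⊕36=36.

2a36363636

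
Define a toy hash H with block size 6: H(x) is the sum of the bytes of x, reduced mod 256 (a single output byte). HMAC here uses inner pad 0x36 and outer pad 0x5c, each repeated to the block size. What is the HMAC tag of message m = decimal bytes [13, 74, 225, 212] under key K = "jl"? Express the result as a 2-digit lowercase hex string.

70

Key "jl" = 6a 6c is 2 bytes ≤ B = 6; zero-pad to 6 bytes: K' = 6a 6c 00 00 00 00.
K' ⊕ ipad = 5c 5a 36 36 36 36.  K' ⊕ opad = 36 30 5c 5c 5c 5c.
Inner input = (K'⊕ipad) ∥ m = 5c 5a 36 36 36 36 ∥ 0d 4a e1 d4.
Inner hash: sum = 92+90+54+54+54+54+13+74+225+212 = 922; mod 256 = 154 → 9a.
Outer input = (K'⊕opad) ∥ inner = 36 30 5c 5c 5c 5c ∥ 9a.
Outer hash (tag): sum = 54+48+92+92+92+92+154 = 624; mod 256 = 112 → 70.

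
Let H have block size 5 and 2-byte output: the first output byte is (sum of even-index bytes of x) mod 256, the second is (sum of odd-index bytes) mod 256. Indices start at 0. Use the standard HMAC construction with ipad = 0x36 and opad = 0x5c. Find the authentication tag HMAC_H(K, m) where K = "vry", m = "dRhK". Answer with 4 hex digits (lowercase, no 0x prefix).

Key "vry" = 76 72 79 is 3 bytes ≤ B = 5; zero-pad to 5 bytes: K' = 76 72 79 00 00.
K' ⊕ ipad = 40 44 4f 36 36.  K' ⊕ opad = 2a 2e 25 5c 5c.
Inner input = (K'⊕ipad) ∥ m = 40 44 4f 36 36 ∥ 64 52 68 4b.
Inner hash: even-index sum = 354 mod 256 = 98; odd-index sum = 326 mod 256 = 70 → 62 46.
Outer input = (K'⊕opad) ∥ inner = 2a 2e 25 5c 5c ∥ 62 46.
Outer hash (tag): even-index sum = 241 mod 256 = 241; odd-index sum = 236 mod 256 = 236 → f1 ec.

f1ec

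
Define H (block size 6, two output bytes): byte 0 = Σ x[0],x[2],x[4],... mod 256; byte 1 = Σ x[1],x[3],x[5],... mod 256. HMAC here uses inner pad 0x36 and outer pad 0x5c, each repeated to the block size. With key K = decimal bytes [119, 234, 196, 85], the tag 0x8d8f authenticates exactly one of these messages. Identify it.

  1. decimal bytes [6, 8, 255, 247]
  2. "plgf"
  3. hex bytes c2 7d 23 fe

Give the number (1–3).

Key decimal bytes [119, 234, 196, 85] = 77 ea c4 55 is 4 bytes ≤ B = 6; zero-pad to 6 bytes: K' = 77 ea c4 55 00 00.
K' ⊕ ipad = 41 dc f2 63 36 36; K' ⊕ opad = 2b b6 98 09 5c 5c.
m1: inner = H(41 dc f2 63 36 36 06 08 ff f7) = 6e 74; tag = H(2b b6 98 09 5c 5c 6e 74) = 8d8f ← matches
m2: inner = H(41 dc f2 63 36 36 70 6c 67 66) = 40 47; tag = H(2b b6 98 09 5c 5c 40 47) = 5f62
m3: inner = H(41 dc f2 63 36 36 c2 7d 23 fe) = 4e f0; tag = H(2b b6 98 09 5c 5c 4e f0) = 6d0b

1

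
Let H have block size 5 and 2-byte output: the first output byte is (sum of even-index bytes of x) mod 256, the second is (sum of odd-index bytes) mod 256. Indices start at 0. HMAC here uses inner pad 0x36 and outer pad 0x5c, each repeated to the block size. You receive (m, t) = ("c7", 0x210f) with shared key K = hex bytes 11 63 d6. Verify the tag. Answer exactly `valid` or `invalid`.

valid

Key hex bytes 11 63 d6 is 3 bytes ≤ B = 5; zero-pad to 5 bytes: K' = 11 63 d6 00 00.
K' ⊕ ipad = 27 55 e0 36 36; K' ⊕ opad = 4d 3f 8a 5c 5c.
Inner hash: even-index sum = 372 mod 256 = 116; odd-index sum = 238 mod 256 = 238 → 74 ee.
Outer hash (recomputed tag): even-index sum = 545 mod 256 = 33; odd-index sum = 271 mod 256 = 15 → 21 0f.
Recomputed tag = 210f; claimed = 210f → match.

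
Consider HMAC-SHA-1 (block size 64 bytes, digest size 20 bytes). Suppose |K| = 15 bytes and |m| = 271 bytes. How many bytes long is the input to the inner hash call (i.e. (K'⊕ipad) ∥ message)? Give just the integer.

Key is 15 ≤ 64 bytes, zero-padded: |K'| = 64.
Inner input = (K'⊕ipad) ∥ m → 64 + 271 = 335 bytes.

335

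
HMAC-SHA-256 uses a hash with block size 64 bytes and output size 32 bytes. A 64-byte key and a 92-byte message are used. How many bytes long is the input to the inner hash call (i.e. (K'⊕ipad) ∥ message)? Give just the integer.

Key is 64 ≤ 64 bytes, zero-padded: |K'| = 64.
Inner input = (K'⊕ipad) ∥ m → 64 + 92 = 156 bytes.

156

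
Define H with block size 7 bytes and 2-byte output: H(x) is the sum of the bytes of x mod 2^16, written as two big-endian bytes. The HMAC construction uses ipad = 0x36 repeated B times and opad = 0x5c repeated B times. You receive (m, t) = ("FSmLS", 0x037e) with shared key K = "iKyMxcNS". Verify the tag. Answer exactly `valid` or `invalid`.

Key "iKyMxcNS" = 69 4b 79 4d 78 63 4e 53 is 8 bytes > B = 7, so hash it first: H(key) = 02 f6, then zero-pad to 7 bytes: K' = 02 f6 00 00 00 00 00.
K' ⊕ ipad = 34 c0 36 36 36 36 36; K' ⊕ opad = 5e aa 5c 5c 5c 5c 5c.
Inner hash: sum = 52+192+54+54+54+54+54+70+83+109+76+83 = 935 → 03 a7.
Outer hash (recomputed tag): sum = 94+170+92+92+92+92+92+3+167 = 894 → 03 7e.
Recomputed tag = 037e; claimed = 037e → match.

valid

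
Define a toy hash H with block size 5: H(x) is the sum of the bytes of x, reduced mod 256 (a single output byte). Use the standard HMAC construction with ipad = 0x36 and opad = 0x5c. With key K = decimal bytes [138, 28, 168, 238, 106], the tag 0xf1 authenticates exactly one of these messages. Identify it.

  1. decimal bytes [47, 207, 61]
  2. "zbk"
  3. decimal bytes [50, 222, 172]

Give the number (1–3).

Key decimal bytes [138, 28, 168, 238, 106] = 8a 1c a8 ee 6a is exactly B = 5 bytes: K' = 8a 1c a8 ee 6a.
K' ⊕ ipad = bc 2a 9e d8 5c; K' ⊕ opad = d6 40 f4 b2 36.
m1: inner = H(bc 2a 9e d8 5c 2f cf 3d) = f3; tag = H(d6 40 f4 b2 36 f3) = e5
m2: inner = H(bc 2a 9e d8 5c 7a 62 6b) = ff; tag = H(d6 40 f4 b2 36 ff) = f1 ← matches
m3: inner = H(bc 2a 9e d8 5c 32 de ac) = 74; tag = H(d6 40 f4 b2 36 74) = 66

2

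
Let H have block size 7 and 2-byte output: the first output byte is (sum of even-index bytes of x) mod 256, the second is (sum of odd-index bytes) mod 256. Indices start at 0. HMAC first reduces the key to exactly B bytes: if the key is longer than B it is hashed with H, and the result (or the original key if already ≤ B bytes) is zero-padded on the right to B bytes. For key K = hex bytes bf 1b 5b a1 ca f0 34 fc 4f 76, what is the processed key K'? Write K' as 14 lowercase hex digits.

|K| = 10 > B = 7, so first hash the key.
H(K): even-index sum = 615 mod 256 = 103; odd-index sum = 798 mod 256 = 30 → 67 1e.
Zero-pad H(K) = 67 1e to 7 bytes: K' = 67 1e 00 00 00 00 00.

671e0000000000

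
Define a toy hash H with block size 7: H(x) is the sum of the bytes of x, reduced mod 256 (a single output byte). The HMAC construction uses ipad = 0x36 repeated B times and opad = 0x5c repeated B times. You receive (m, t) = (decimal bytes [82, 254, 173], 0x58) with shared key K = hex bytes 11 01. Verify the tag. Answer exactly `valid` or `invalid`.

Key hex bytes 11 01 is 2 bytes ≤ B = 7; zero-pad to 7 bytes: K' = 11 01 00 00 00 00 00.
K' ⊕ ipad = 27 37 36 36 36 36 36; K' ⊕ opad = 4d 5d 5c 5c 5c 5c 5c.
Inner hash: sum = 39+55+54+54+54+54+54+82+254+173 = 873; mod 256 = 105 → 69.
Outer hash (recomputed tag): sum = 77+93+92+92+92+92+92+105 = 735; mod 256 = 223 → df.
Recomputed tag = df; claimed = 58 → mismatch.

invalid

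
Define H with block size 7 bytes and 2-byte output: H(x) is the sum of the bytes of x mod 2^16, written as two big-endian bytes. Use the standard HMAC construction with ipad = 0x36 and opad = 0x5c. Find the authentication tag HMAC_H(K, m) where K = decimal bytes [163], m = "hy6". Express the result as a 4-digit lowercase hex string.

Key decimal bytes [163] = a3 is 1 byte ≤ B = 7; zero-pad to 7 bytes: K' = a3 00 00 00 00 00 00.
K' ⊕ ipad = 95 36 36 36 36 36 36.  K' ⊕ opad = ff 5c 5c 5c 5c 5c 5c.
Inner input = (K'⊕ipad) ∥ m = 95 36 36 36 36 36 36 ∥ 68 79 36.
Inner hash: sum = 149+54+54+54+54+54+54+104+121+54 = 752 → 02 f0.
Outer input = (K'⊕opad) ∥ inner = ff 5c 5c 5c 5c 5c 5c ∥ 02 f0.
Outer hash (tag): sum = 255+92+92+92+92+92+92+2+240 = 1049 → 04 19.

0419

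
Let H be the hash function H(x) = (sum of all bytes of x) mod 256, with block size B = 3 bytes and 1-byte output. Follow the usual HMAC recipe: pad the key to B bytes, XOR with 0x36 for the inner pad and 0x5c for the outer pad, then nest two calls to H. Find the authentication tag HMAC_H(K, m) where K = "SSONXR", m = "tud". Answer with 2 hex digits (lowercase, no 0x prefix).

Key "SSONXR" = 53 53 4f 4e 58 52 is 6 bytes > B = 3, so hash it first: H(key) = ed, then zero-pad to 3 bytes: K' = ed 00 00.
K' ⊕ ipad = db 36 36.  K' ⊕ opad = b1 5c 5c.
Inner input = (K'⊕ipad) ∥ m = db 36 36 ∥ 74 75 64.
Inner hash: sum = 219+54+54+116+117+100 = 660; mod 256 = 148 → 94.
Outer input = (K'⊕opad) ∥ inner = b1 5c 5c ∥ 94.
Outer hash (tag): sum = 177+92+92+148 = 509; mod 256 = 253 → fd.

fd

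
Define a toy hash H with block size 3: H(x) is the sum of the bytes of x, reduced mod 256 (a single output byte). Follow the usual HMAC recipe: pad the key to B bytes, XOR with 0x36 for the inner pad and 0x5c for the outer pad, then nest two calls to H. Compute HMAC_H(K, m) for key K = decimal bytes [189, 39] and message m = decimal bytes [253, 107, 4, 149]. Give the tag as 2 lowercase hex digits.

Key decimal bytes [189, 39] = bd 27 is 2 bytes ≤ B = 3; zero-pad to 3 bytes: K' = bd 27 00.
K' ⊕ ipad = 8b 11 36.  K' ⊕ opad = e1 7b 5c.
Inner input = (K'⊕ipad) ∥ m = 8b 11 36 ∥ fd 6b 04 95.
Inner hash: sum = 139+17+54+253+107+4+149 = 723; mod 256 = 211 → d3.
Outer input = (K'⊕opad) ∥ inner = e1 7b 5c ∥ d3.
Outer hash (tag): sum = 225+123+92+211 = 651; mod 256 = 139 → 8b.

8b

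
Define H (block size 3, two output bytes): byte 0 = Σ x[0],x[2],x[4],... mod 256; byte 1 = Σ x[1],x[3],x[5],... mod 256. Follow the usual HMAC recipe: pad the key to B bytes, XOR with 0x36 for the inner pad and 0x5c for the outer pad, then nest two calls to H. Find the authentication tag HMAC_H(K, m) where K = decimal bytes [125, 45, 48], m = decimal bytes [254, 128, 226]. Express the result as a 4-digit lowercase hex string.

8842

Key decimal bytes [125, 45, 48] = 7d 2d 30 is exactly B = 3 bytes: K' = 7d 2d 30.
K' ⊕ ipad = 4b 1b 06.  K' ⊕ opad = 21 71 6c.
Inner input = (K'⊕ipad) ∥ m = 4b 1b 06 ∥ fe 80 e2.
Inner hash: even-index sum = 209 mod 256 = 209; odd-index sum = 507 mod 256 = 251 → d1 fb.
Outer input = (K'⊕opad) ∥ inner = 21 71 6c ∥ d1 fb.
Outer hash (tag): even-index sum = 392 mod 256 = 136; odd-index sum = 322 mod 256 = 66 → 88 42.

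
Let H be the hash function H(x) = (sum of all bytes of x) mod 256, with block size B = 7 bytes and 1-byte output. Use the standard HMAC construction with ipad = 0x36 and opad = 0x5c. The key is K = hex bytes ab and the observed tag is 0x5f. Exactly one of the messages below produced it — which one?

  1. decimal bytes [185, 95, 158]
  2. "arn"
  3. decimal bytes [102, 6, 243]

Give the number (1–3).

3

Key hex bytes ab is 1 byte ≤ B = 7; zero-pad to 7 bytes: K' = ab 00 00 00 00 00 00.
K' ⊕ ipad = 9d 36 36 36 36 36 36; K' ⊕ opad = f7 5c 5c 5c 5c 5c 5c.
m1: inner = H(9d 36 36 36 36 36 36 b9 5f 9e) = 97; tag = H(f7 5c 5c 5c 5c 5c 5c 97) = b6
m2: inner = H(9d 36 36 36 36 36 36 61 72 6e) = 22; tag = H(f7 5c 5c 5c 5c 5c 5c 22) = 41
m3: inner = H(9d 36 36 36 36 36 36 66 06 f3) = 40; tag = H(f7 5c 5c 5c 5c 5c 5c 40) = 5f ← matches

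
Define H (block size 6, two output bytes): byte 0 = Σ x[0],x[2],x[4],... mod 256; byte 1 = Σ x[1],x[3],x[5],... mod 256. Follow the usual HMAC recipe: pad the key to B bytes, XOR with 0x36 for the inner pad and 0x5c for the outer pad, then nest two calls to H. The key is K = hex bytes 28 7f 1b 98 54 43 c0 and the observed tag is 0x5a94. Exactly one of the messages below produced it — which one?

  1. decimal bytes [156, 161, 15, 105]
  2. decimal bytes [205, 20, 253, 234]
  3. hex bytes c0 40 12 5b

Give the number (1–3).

Key hex bytes 28 7f 1b 98 54 43 c0 is 7 bytes > B = 6, so hash it first: H(key) = 57 5a, then zero-pad to 6 bytes: K' = 57 5a 00 00 00 00.
K' ⊕ ipad = 61 6c 36 36 36 36; K' ⊕ opad = 0b 06 5c 5c 5c 5c.
m1: inner = H(61 6c 36 36 36 36 9c a1 0f 69) = 78 e2; tag = H(0b 06 5c 5c 5c 5c 78 e2) = 3ba0
m2: inner = H(61 6c 36 36 36 36 cd 14 fd ea) = 97 d6; tag = H(0b 06 5c 5c 5c 5c 97 d6) = 5a94 ← matches
m3: inner = H(61 6c 36 36 36 36 c0 40 12 5b) = 9f 73; tag = H(0b 06 5c 5c 5c 5c 9f 73) = 6231

2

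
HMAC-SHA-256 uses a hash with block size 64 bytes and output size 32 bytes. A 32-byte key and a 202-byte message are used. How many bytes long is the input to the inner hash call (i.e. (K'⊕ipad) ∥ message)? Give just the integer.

Key is 32 ≤ 64 bytes, zero-padded: |K'| = 64.
Inner input = (K'⊕ipad) ∥ m → 64 + 202 = 266 bytes.

266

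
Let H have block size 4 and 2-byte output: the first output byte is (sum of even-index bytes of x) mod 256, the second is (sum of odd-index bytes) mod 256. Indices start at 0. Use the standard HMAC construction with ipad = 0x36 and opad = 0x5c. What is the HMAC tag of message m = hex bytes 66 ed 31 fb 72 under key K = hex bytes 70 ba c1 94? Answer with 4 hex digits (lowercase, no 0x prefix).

0fc4

Key hex bytes 70 ba c1 94 is exactly B = 4 bytes: K' = 70 ba c1 94.
K' ⊕ ipad = 46 8c f7 a2.  K' ⊕ opad = 2c e6 9d c8.
Inner input = (K'⊕ipad) ∥ m = 46 8c f7 a2 ∥ 66 ed 31 fb 72.
Inner hash: even-index sum = 582 mod 256 = 70; odd-index sum = 790 mod 256 = 22 → 46 16.
Outer input = (K'⊕opad) ∥ inner = 2c e6 9d c8 ∥ 46 16.
Outer hash (tag): even-index sum = 271 mod 256 = 15; odd-index sum = 452 mod 256 = 196 → 0f c4.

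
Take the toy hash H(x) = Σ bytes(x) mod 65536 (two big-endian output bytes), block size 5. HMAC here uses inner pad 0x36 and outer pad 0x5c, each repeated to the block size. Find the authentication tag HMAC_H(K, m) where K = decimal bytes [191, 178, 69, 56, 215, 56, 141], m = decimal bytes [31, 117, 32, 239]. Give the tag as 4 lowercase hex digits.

0282

Key decimal bytes [191, 178, 69, 56, 215, 56, 141] = bf b2 45 38 d7 38 8d is 7 bytes > B = 5, so hash it first: H(key) = 03 8a, then zero-pad to 5 bytes: K' = 03 8a 00 00 00.
K' ⊕ ipad = 35 bc 36 36 36.  K' ⊕ opad = 5f d6 5c 5c 5c.
Inner input = (K'⊕ipad) ∥ m = 35 bc 36 36 36 ∥ 1f 75 20 ef.
Inner hash: sum = 53+188+54+54+54+31+117+32+239 = 822 → 03 36.
Outer input = (K'⊕opad) ∥ inner = 5f d6 5c 5c 5c ∥ 03 36.
Outer hash (tag): sum = 95+214+92+92+92+3+54 = 642 → 02 82.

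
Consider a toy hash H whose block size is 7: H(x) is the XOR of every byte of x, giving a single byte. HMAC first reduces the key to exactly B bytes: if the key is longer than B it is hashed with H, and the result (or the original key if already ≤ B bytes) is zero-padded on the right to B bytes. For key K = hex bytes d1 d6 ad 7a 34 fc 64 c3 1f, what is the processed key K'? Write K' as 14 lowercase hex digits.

|K| = 9 > B = 7, so first hash the key.
H(K): XOR d1⊕d6⊕ad⊕7a⊕34⊕fc⊕64⊕c3⊕1f = a0.
Zero-pad H(K) = a0 to 7 bytes: K' = a0 00 00 00 00 00 00.

a0000000000000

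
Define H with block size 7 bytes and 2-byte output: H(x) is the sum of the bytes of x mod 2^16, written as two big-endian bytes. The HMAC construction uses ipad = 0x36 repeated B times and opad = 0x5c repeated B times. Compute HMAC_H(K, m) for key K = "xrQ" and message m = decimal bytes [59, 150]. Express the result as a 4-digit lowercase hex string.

Key "xrQ" = 78 72 51 is 3 bytes ≤ B = 7; zero-pad to 7 bytes: K' = 78 72 51 00 00 00 00.
K' ⊕ ipad = 4e 44 67 36 36 36 36.  K' ⊕ opad = 24 2e 0d 5c 5c 5c 5c.
Inner input = (K'⊕ipad) ∥ m = 4e 44 67 36 36 36 36 ∥ 3b 96.
Inner hash: sum = 78+68+103+54+54+54+54+59+150 = 674 → 02 a2.
Outer input = (K'⊕opad) ∥ inner = 24 2e 0d 5c 5c 5c 5c ∥ 02 a2.
Outer hash (tag): sum = 36+46+13+92+92+92+92+2+162 = 627 → 02 73.

0273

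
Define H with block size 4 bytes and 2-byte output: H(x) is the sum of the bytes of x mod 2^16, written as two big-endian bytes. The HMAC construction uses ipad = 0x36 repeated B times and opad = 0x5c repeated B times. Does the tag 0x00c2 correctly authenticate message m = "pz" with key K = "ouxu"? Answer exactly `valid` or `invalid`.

valid

Key "ouxu" = 6f 75 78 75 is exactly B = 4 bytes: K' = 6f 75 78 75.
K' ⊕ ipad = 59 43 4e 43; K' ⊕ opad = 33 29 24 29.
Inner hash: sum = 89+67+78+67+112+122 = 535 → 02 17.
Outer hash (recomputed tag): sum = 51+41+36+41+2+23 = 194 → 00 c2.
Recomputed tag = 00c2; claimed = 00c2 → match.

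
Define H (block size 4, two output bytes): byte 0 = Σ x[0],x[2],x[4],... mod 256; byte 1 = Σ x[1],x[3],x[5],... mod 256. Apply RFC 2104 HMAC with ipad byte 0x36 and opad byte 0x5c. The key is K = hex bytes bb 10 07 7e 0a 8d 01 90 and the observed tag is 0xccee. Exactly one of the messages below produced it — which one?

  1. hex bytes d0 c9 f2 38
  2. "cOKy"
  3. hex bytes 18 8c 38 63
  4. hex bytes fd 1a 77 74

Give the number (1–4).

Key hex bytes bb 10 07 7e 0a 8d 01 90 is 8 bytes > B = 4, so hash it first: H(key) = cd ab, then zero-pad to 4 bytes: K' = cd ab 00 00.
K' ⊕ ipad = fb 9d 36 36; K' ⊕ opad = 91 f7 5c 5c.
m1: inner = H(fb 9d 36 36 d0 c9 f2 38) = f3 d4; tag = H(91 f7 5c 5c f3 d4) = e027
m2: inner = H(fb 9d 36 36 63 4f 4b 79) = df 9b; tag = H(91 f7 5c 5c df 9b) = ccee ← matches
m3: inner = H(fb 9d 36 36 18 8c 38 63) = 81 c2; tag = H(91 f7 5c 5c 81 c2) = 6e15
m4: inner = H(fb 9d 36 36 fd 1a 77 74) = a5 61; tag = H(91 f7 5c 5c a5 61) = 92b4

2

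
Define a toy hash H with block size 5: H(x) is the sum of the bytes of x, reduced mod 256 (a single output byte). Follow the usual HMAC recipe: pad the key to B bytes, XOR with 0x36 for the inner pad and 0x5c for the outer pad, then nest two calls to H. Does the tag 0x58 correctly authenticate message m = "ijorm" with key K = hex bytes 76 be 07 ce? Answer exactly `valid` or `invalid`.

invalid

Key hex bytes 76 be 07 ce is 4 bytes ≤ B = 5; zero-pad to 5 bytes: K' = 76 be 07 ce 00.
K' ⊕ ipad = 40 88 31 f8 36; K' ⊕ opad = 2a e2 5b 92 5c.
Inner hash: sum = 64+136+49+248+54+105+106+111+114+109 = 1096; mod 256 = 72 → 48.
Outer hash (recomputed tag): sum = 42+226+91+146+92+72 = 669; mod 256 = 157 → 9d.
Recomputed tag = 9d; claimed = 58 → mismatch.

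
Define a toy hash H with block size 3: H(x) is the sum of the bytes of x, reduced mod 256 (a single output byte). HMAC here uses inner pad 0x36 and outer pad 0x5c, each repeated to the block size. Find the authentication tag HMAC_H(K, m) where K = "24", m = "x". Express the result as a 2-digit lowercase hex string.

e6

Key "24" = 32 34 is 2 bytes ≤ B = 3; zero-pad to 3 bytes: K' = 32 34 00.
K' ⊕ ipad = 04 02 36.  K' ⊕ opad = 6e 68 5c.
Inner input = (K'⊕ipad) ∥ m = 04 02 36 ∥ 78.
Inner hash: sum = 4+2+54+120 = 180 → b4.
Outer input = (K'⊕opad) ∥ inner = 6e 68 5c ∥ b4.
Outer hash (tag): sum = 110+104+92+180 = 486; mod 256 = 230 → e6.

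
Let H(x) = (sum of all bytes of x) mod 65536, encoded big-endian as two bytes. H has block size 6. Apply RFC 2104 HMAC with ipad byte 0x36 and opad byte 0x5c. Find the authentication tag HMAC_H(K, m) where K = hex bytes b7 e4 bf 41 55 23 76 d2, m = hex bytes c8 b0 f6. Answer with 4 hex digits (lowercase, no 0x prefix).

Key hex bytes b7 e4 bf 41 55 23 76 d2 is 8 bytes > B = 6, so hash it first: H(key) = 04 5b, then zero-pad to 6 bytes: K' = 04 5b 00 00 00 00.
K' ⊕ ipad = 32 6d 36 36 36 36.  K' ⊕ opad = 58 07 5c 5c 5c 5c.
Inner input = (K'⊕ipad) ∥ m = 32 6d 36 36 36 36 ∥ c8 b0 f6.
Inner hash: sum = 50+109+54+54+54+54+200+176+246 = 997 → 03 e5.
Outer input = (K'⊕opad) ∥ inner = 58 07 5c 5c 5c 5c ∥ 03 e5.
Outer hash (tag): sum = 88+7+92+92+92+92+3+229 = 695 → 02 b7.

02b7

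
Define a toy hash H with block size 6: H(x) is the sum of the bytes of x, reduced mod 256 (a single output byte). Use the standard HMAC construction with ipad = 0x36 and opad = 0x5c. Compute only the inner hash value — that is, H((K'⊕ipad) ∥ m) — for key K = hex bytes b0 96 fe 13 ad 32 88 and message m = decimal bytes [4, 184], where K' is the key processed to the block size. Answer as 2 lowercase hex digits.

52

Key hex bytes b0 96 fe 13 ad 32 88 is 7 bytes > B = 6, so hash it first: H(key) = be, then zero-pad to 6 bytes: K' = be 00 00 00 00 00.
K' ⊕ ipad = 88 36 36 36 36 36.
Inner input = 88 36 36 36 36 36 ∥ 04 b8.
Inner hash: sum = 136+54+54+54+54+54+4+184 = 594; mod 256 = 82 → 52.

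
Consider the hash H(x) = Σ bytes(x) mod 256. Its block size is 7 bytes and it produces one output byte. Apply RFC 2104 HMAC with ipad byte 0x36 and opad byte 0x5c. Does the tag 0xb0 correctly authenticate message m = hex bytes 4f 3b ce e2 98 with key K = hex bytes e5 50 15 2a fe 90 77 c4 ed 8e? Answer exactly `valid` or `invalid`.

valid

Key hex bytes e5 50 15 2a fe 90 77 c4 ed 8e is 10 bytes > B = 7, so hash it first: H(key) = b8, then zero-pad to 7 bytes: K' = b8 00 00 00 00 00 00.
K' ⊕ ipad = 8e 36 36 36 36 36 36; K' ⊕ opad = e4 5c 5c 5c 5c 5c 5c.
Inner hash: sum = 142+54+54+54+54+54+54+79+59+206+226+152 = 1188; mod 256 = 164 → a4.
Outer hash (recomputed tag): sum = 228+92+92+92+92+92+92+164 = 944; mod 256 = 176 → b0.
Recomputed tag = b0; claimed = b0 → match.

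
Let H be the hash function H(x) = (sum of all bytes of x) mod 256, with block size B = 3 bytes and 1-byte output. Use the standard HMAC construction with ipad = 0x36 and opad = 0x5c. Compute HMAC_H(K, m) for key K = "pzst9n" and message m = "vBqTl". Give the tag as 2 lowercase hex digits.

7f

Key "pzst9n" = 70 7a 73 74 39 6e is 6 bytes > B = 3, so hash it first: H(key) = 78, then zero-pad to 3 bytes: K' = 78 00 00.
K' ⊕ ipad = 4e 36 36.  K' ⊕ opad = 24 5c 5c.
Inner input = (K'⊕ipad) ∥ m = 4e 36 36 ∥ 76 42 71 54 6c.
Inner hash: sum = 78+54+54+118+66+113+84+108 = 675; mod 256 = 163 → a3.
Outer input = (K'⊕opad) ∥ inner = 24 5c 5c ∥ a3.
Outer hash (tag): sum = 36+92+92+163 = 383; mod 256 = 127 → 7f.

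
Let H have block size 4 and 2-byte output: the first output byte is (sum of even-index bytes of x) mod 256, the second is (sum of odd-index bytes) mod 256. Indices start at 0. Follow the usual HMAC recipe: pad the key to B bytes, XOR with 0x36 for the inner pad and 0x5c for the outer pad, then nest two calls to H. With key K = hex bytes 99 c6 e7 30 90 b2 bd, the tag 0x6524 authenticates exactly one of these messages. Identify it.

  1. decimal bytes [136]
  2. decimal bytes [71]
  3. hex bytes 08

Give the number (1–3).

Key hex bytes 99 c6 e7 30 90 b2 bd is 7 bytes > B = 4, so hash it first: H(key) = cd a8, then zero-pad to 4 bytes: K' = cd a8 00 00.
K' ⊕ ipad = fb 9e 36 36; K' ⊕ opad = 91 f4 5c 5c.
m1: inner = H(fb 9e 36 36 88) = b9 d4; tag = H(91 f4 5c 5c b9 d4) = a624
m2: inner = H(fb 9e 36 36 47) = 78 d4; tag = H(91 f4 5c 5c 78 d4) = 6524 ← matches
m3: inner = H(fb 9e 36 36 08) = 39 d4; tag = H(91 f4 5c 5c 39 d4) = 2624

2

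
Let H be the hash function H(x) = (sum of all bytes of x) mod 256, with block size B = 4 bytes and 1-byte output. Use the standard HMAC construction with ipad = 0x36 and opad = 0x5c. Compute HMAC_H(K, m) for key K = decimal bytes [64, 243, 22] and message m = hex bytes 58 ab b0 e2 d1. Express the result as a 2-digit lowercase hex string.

68

Key decimal bytes [64, 243, 22] = 40 f3 16 is 3 bytes ≤ B = 4; zero-pad to 4 bytes: K' = 40 f3 16 00.
K' ⊕ ipad = 76 c5 20 36.  K' ⊕ opad = 1c af 4a 5c.
Inner input = (K'⊕ipad) ∥ m = 76 c5 20 36 ∥ 58 ab b0 e2 d1.
Inner hash: sum = 118+197+32+54+88+171+176+226+209 = 1271; mod 256 = 247 → f7.
Outer input = (K'⊕opad) ∥ inner = 1c af 4a 5c ∥ f7.
Outer hash (tag): sum = 28+175+74+92+247 = 616; mod 256 = 104 → 68.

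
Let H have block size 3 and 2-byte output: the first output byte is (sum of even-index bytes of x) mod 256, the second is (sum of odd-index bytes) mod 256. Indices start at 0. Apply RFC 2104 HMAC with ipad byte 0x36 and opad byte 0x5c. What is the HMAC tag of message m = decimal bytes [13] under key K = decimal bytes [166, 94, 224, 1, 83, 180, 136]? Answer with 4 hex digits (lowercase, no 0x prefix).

cbdc

Key decimal bytes [166, 94, 224, 1, 83, 180, 136] = a6 5e e0 01 53 b4 88 is 7 bytes > B = 3, so hash it first: H(key) = 61 13, then zero-pad to 3 bytes: K' = 61 13 00.
K' ⊕ ipad = 57 25 36.  K' ⊕ opad = 3d 4f 5c.
Inner input = (K'⊕ipad) ∥ m = 57 25 36 ∥ 0d.
Inner hash: even-index sum = 141 mod 256 = 141; odd-index sum = 50 mod 256 = 50 → 8d 32.
Outer input = (K'⊕opad) ∥ inner = 3d 4f 5c ∥ 8d 32.
Outer hash (tag): even-index sum = 203 mod 256 = 203; odd-index sum = 220 mod 256 = 220 → cb dc.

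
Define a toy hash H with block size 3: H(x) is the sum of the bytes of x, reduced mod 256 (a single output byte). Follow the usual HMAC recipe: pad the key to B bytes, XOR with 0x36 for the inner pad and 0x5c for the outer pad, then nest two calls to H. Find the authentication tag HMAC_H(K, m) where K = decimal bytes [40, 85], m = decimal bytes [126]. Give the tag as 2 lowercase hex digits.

0e

Key decimal bytes [40, 85] = 28 55 is 2 bytes ≤ B = 3; zero-pad to 3 bytes: K' = 28 55 00.
K' ⊕ ipad = 1e 63 36.  K' ⊕ opad = 74 09 5c.
Inner input = (K'⊕ipad) ∥ m = 1e 63 36 ∥ 7e.
Inner hash: sum = 30+99+54+126 = 309; mod 256 = 53 → 35.
Outer input = (K'⊕opad) ∥ inner = 74 09 5c ∥ 35.
Outer hash (tag): sum = 116+9+92+53 = 270; mod 256 = 14 → 0e.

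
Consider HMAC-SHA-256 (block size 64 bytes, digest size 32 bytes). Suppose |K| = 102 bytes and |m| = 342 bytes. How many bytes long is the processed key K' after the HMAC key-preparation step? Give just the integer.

Key is 102 > 64 bytes, so it is hashed to 32 bytes then zero-padded to 64: |K'| = 64.

64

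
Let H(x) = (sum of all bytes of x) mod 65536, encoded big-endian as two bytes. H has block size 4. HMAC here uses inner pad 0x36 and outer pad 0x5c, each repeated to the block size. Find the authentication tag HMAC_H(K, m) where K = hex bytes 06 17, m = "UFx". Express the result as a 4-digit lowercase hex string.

022e

Key hex bytes 06 17 is 2 bytes ≤ B = 4; zero-pad to 4 bytes: K' = 06 17 00 00.
K' ⊕ ipad = 30 21 36 36.  K' ⊕ opad = 5a 4b 5c 5c.
Inner input = (K'⊕ipad) ∥ m = 30 21 36 36 ∥ 55 46 78.
Inner hash: sum = 48+33+54+54+85+70+120 = 464 → 01 d0.
Outer input = (K'⊕opad) ∥ inner = 5a 4b 5c 5c ∥ 01 d0.
Outer hash (tag): sum = 90+75+92+92+1+208 = 558 → 02 2e.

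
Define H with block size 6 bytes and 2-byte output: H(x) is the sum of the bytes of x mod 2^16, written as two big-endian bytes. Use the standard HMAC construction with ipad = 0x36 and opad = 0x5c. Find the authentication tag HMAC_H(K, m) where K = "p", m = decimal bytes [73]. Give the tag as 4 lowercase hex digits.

0296

Key "p" = 70 is 1 byte ≤ B = 6; zero-pad to 6 bytes: K' = 70 00 00 00 00 00.
K' ⊕ ipad = 46 36 36 36 36 36.  K' ⊕ opad = 2c 5c 5c 5c 5c 5c.
Inner input = (K'⊕ipad) ∥ m = 46 36 36 36 36 36 ∥ 49.
Inner hash: sum = 70+54+54+54+54+54+73 = 413 → 01 9d.
Outer input = (K'⊕opad) ∥ inner = 2c 5c 5c 5c 5c 5c ∥ 01 9d.
Outer hash (tag): sum = 44+92+92+92+92+92+1+157 = 662 → 02 96.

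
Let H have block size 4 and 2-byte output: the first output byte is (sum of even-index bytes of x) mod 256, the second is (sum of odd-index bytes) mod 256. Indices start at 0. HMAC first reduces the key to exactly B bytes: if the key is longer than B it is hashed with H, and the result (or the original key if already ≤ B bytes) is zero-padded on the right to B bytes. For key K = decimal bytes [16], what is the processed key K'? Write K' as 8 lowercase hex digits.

10000000

Key decimal bytes [16] = 10 is 1 byte ≤ B = 4; zero-pad to 4 bytes: K' = 10 00 00 00.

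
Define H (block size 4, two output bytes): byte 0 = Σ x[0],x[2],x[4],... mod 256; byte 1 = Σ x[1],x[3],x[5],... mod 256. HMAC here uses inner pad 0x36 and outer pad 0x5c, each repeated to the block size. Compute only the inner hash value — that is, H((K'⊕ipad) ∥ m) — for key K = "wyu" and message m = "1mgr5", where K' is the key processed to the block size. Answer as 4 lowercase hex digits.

5164

Key "wyu" = 77 79 75 is 3 bytes ≤ B = 4; zero-pad to 4 bytes: K' = 77 79 75 00.
K' ⊕ ipad = 41 4f 43 36.
Inner input = 41 4f 43 36 ∥ 31 6d 67 72 35.
Inner hash: even-index sum = 337 mod 256 = 81; odd-index sum = 356 mod 256 = 100 → 51 64.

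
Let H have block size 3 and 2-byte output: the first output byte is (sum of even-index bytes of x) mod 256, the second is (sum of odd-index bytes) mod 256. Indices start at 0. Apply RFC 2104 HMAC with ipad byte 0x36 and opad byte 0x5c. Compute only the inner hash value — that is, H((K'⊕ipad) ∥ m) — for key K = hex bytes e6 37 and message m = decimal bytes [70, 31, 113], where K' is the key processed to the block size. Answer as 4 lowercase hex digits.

Key hex bytes e6 37 is 2 bytes ≤ B = 3; zero-pad to 3 bytes: K' = e6 37 00.
K' ⊕ ipad = d0 01 36.
Inner input = d0 01 36 ∥ 46 1f 71.
Inner hash: even-index sum = 293 mod 256 = 37; odd-index sum = 184 mod 256 = 184 → 25 b8.

25b8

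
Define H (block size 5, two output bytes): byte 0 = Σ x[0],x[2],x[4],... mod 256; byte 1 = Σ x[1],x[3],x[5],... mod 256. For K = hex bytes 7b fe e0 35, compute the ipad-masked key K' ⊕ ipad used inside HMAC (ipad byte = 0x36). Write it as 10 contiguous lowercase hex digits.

4dc8d60336

Key hex bytes 7b fe e0 35 is 4 bytes ≤ B = 5; zero-pad to 5 bytes: K' = 7b fe e0 35 00.
XOR each byte with 0x36: 7b⊕36=4d, fe⊕36=c8, e0⊕36=d6, 35⊕36=03, 00⊕36=36.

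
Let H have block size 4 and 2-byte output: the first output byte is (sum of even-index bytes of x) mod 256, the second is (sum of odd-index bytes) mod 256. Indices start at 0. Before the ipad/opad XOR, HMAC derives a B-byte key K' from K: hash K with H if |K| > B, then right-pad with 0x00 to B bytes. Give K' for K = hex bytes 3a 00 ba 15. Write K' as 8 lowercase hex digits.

3a00ba15

Key hex bytes 3a 00 ba 15 is exactly B = 4 bytes: K' = 3a 00 ba 15.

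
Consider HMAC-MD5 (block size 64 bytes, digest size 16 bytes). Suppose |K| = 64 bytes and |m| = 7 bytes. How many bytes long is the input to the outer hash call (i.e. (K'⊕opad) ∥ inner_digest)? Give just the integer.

Key is 64 ≤ 64 bytes, zero-padded: |K'| = 64.
Outer input = (K'⊕opad) ∥ H(inner) → 64 + 16 = 80 bytes.

80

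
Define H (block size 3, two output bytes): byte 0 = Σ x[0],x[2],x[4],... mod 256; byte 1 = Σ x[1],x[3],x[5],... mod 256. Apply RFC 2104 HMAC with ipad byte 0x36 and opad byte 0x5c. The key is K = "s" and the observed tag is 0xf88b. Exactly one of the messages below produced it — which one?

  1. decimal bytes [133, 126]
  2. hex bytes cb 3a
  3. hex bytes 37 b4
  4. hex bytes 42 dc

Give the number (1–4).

3

Key "s" = 73 is 1 byte ≤ B = 3; zero-pad to 3 bytes: K' = 73 00 00.
K' ⊕ ipad = 45 36 36; K' ⊕ opad = 2f 5c 5c.
m1: inner = H(45 36 36 85 7e) = f9 bb; tag = H(2f 5c 5c f9 bb) = 4655
m2: inner = H(45 36 36 cb 3a) = b5 01; tag = H(2f 5c 5c b5 01) = 8c11
m3: inner = H(45 36 36 37 b4) = 2f 6d; tag = H(2f 5c 5c 2f 6d) = f88b ← matches
m4: inner = H(45 36 36 42 dc) = 57 78; tag = H(2f 5c 5c 57 78) = 03b3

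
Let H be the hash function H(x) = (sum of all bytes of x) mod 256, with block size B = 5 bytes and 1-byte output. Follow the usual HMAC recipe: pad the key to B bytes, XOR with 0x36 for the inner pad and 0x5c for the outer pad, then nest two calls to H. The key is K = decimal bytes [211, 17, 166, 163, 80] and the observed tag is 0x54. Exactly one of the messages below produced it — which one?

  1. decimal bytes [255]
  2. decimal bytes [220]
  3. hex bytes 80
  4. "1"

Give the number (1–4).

Key decimal bytes [211, 17, 166, 163, 80] = d3 11 a6 a3 50 is exactly B = 5 bytes: K' = d3 11 a6 a3 50.
K' ⊕ ipad = e5 27 90 95 66; K' ⊕ opad = 8f 4d fa ff 0c.
m1: inner = H(e5 27 90 95 66 ff) = 96; tag = H(8f 4d fa ff 0c 96) = 77
m2: inner = H(e5 27 90 95 66 dc) = 73; tag = H(8f 4d fa ff 0c 73) = 54 ← matches
m3: inner = H(e5 27 90 95 66 80) = 17; tag = H(8f 4d fa ff 0c 17) = f8
m4: inner = H(e5 27 90 95 66 31) = c8; tag = H(8f 4d fa ff 0c c8) = a9

2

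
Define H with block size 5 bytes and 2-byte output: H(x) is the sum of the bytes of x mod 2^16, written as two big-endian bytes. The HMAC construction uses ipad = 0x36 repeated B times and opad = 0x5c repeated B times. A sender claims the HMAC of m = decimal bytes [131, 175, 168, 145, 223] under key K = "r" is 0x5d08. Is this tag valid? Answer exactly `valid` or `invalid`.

invalid

Key "r" = 72 is 1 byte ≤ B = 5; zero-pad to 5 bytes: K' = 72 00 00 00 00.
K' ⊕ ipad = 44 36 36 36 36; K' ⊕ opad = 2e 5c 5c 5c 5c.
Inner hash: sum = 68+54+54+54+54+131+175+168+145+223 = 1126 → 04 66.
Outer hash (recomputed tag): sum = 46+92+92+92+92+4+102 = 520 → 02 08.
Recomputed tag = 0208; claimed = 5d08 → mismatch.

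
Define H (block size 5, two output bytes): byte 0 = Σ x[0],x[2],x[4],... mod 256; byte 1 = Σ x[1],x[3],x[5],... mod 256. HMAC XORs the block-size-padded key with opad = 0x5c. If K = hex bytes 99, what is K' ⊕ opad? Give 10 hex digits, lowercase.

c55c5c5c5c

Key hex bytes 99 is 1 byte ≤ B = 5; zero-pad to 5 bytes: K' = 99 00 00 00 00.
XOR each byte with 0x5c: 99⊕5c=c5, 00⊕5c=5c, 00⊕5c=5c, 00⊕5c=5c, 00⊕5c=5c.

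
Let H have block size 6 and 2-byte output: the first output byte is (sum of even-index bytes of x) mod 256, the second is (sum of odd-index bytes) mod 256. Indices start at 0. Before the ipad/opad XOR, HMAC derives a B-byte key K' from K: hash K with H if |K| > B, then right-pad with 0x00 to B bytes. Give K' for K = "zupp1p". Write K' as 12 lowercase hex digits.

Key "zupp1p" = 7a 75 70 70 31 70 is exactly B = 6 bytes: K' = 7a 75 70 70 31 70.

7a7570703170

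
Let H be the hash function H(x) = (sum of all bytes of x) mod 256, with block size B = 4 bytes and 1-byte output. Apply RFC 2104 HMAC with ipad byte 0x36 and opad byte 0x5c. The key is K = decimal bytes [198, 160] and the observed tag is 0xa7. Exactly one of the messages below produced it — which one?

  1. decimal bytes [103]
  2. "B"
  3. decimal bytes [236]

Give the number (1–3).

Key decimal bytes [198, 160] = c6 a0 is 2 bytes ≤ B = 4; zero-pad to 4 bytes: K' = c6 a0 00 00.
K' ⊕ ipad = f0 96 36 36; K' ⊕ opad = 9a fc 5c 5c.
m1: inner = H(f0 96 36 36 67) = 59; tag = H(9a fc 5c 5c 59) = a7 ← matches
m2: inner = H(f0 96 36 36 42) = 34; tag = H(9a fc 5c 5c 34) = 82
m3: inner = H(f0 96 36 36 ec) = de; tag = H(9a fc 5c 5c de) = 2c

1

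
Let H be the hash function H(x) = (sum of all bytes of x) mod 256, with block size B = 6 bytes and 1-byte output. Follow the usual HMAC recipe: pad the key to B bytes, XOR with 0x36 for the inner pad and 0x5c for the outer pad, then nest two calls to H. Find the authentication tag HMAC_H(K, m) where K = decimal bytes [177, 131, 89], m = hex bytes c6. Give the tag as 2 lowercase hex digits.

f8

Key decimal bytes [177, 131, 89] = b1 83 59 is 3 bytes ≤ B = 6; zero-pad to 6 bytes: K' = b1 83 59 00 00 00.
K' ⊕ ipad = 87 b5 6f 36 36 36.  K' ⊕ opad = ed df 05 5c 5c 5c.
Inner input = (K'⊕ipad) ∥ m = 87 b5 6f 36 36 36 ∥ c6.
Inner hash: sum = 135+181+111+54+54+54+198 = 787; mod 256 = 19 → 13.
Outer input = (K'⊕opad) ∥ inner = ed df 05 5c 5c 5c ∥ 13.
Outer hash (tag): sum = 237+223+5+92+92+92+19 = 760; mod 256 = 248 → f8.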